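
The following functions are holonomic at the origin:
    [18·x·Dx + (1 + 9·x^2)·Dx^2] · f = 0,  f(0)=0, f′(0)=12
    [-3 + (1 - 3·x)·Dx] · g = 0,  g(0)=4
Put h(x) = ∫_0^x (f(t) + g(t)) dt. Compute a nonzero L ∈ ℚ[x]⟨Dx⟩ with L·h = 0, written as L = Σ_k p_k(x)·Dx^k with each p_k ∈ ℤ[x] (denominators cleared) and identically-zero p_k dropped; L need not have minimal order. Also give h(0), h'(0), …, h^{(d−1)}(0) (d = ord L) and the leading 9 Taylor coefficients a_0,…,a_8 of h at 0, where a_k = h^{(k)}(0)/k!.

f: a_k = 0, 12, 0, -36, 0, 972/5, 0, -8748/7, 0, …
g: a_k = 4, 12, 36, 108, 324, 972, 2916, 8748, 26244, …
Weyl lclm of L_f,L_g ⇒ L₀ (ord ≤ 3).
Integrate: L := L₀·Dx.
L = (18 - 216·x - 486·x^2)·Dx^2 + (-12 + 18·x - 108·x^2 - 486·x^3)·Dx^3 + (1 - 81·x^4)·Dx^4  (order 4).
h: a_k = 0, 4, 12, 12, 18, 324/5, 972/5, 2916/7, 6561/7, …
ICs: h(0) = 0, h′(0) = 4, h′′(0) = 24, h′′′(0) = 72.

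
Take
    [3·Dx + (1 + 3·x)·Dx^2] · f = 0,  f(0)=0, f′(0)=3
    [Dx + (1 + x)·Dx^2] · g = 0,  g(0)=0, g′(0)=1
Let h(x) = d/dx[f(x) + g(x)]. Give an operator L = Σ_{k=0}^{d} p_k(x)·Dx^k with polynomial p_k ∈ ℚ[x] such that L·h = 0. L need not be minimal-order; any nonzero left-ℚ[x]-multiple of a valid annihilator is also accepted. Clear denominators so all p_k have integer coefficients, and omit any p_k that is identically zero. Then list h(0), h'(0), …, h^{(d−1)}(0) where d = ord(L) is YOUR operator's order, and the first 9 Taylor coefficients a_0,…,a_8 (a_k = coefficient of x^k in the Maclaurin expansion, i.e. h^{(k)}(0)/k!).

f: a_k = 0, 3, -9/2, 9, -81/4, 243/5, -243/2, 2187/7, -6561/8, …
g: a_k = 0, 1, -1/2, 1/3, -1/4, 1/5, -1/6, 1/7, -1/8, …
Sum ⇒ L₀ = lclm(L_f,L_g) in ℚ(x)⟨Dx⟩.
Differentiate: ansatz ord ≤ ord L₀ ⇒ L.
L = 6 + (8 + 12·x)·Dx + (1 + 4·x + 3·x^2)·Dx^2  (order 2).
h: a_k = 4, -10, 28, -82, 244, -730, 2188, -6562, 19684, …
ICs: h(0) = 4, h′(0) = -10.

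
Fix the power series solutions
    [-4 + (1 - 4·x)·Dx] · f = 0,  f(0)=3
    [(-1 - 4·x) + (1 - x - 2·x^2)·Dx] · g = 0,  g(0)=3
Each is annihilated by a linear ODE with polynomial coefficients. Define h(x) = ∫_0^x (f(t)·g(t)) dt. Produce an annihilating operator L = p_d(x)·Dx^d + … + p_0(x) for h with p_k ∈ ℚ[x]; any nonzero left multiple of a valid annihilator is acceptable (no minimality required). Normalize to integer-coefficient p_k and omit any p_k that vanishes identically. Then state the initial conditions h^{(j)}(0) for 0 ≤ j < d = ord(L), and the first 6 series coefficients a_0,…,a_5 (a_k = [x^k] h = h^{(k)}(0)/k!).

f: a_k = 3, 12, 48, 192, 768, 3072, …
g: a_k = 3, 3, 9, 15, 33, 63, …
Sym-product of L_f,L_g gives L₀ (≤ ord 1).
∫: right-multiply L₀ by Dx.
L = (-5 + 4·x + 24·x^2)·Dx + (1 - 5·x + 2·x^2 + 8·x^3)·Dx^2  (order 2).
h: a_k = 0, 9, 45/2, 69, 873/4, 3591/5, …
ICs: h(0) = 0, h′(0) = 9.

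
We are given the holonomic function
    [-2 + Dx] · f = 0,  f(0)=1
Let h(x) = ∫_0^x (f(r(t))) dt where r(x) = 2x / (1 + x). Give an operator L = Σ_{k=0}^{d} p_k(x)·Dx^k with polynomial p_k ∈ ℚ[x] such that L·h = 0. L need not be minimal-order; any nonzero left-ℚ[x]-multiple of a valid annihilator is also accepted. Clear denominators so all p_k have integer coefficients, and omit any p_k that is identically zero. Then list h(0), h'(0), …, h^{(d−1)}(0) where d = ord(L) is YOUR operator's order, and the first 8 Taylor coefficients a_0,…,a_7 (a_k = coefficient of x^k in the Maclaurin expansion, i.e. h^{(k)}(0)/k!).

L = -4·Dx + (1 + 2·x + x^2)·Dx^2  (order 2).
h: a_k = 0, 1, 2, 4/3, -1/3, -4/15, 14/45, -44/315, …
ICs: h(0) = 0, h′(0) = 1.

f: a_k = 1, 2, 2, 4/3, 2/3, 4/15, 4/45, 8/315, …
h₀=f(r): pull back L_f along r ⇒ L₀.
h=∫₀ˣh₀: take L = L₀·Dx.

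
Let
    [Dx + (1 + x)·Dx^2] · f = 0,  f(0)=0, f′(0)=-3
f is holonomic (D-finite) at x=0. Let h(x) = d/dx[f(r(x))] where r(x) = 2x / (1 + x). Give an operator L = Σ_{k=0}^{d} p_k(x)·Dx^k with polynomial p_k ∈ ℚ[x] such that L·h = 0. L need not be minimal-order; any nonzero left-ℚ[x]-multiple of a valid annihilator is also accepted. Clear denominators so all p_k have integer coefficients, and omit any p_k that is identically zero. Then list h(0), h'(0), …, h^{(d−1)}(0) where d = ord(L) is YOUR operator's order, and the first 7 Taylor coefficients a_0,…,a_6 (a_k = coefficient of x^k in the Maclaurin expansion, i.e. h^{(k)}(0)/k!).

L = (4 + 6·x) + (1 + 4·x + 3·x^2)·Dx  (order 1).
h: a_k = -6, 24, -78, 240, -726, 2184, -6558, …
ICs: h(0) = -6.

f: a_k = 0, -3, 3/2, -1, 3/4, -3/5, 1/2, …
h₀=f(r): pull back L_f along r ⇒ L₀.
h=h₀': d/dx-closure on L₀ ⇒ L.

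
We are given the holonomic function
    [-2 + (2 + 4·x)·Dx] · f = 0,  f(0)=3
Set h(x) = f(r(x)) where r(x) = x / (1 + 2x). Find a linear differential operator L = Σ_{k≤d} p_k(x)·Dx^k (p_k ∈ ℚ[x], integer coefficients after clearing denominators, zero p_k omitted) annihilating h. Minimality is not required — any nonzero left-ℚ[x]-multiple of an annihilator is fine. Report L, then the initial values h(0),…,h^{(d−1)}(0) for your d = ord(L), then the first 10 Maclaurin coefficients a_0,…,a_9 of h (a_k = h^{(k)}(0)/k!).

f: a_k = 3, 3, -3/2, 3/2, -15/8, 21/8, -63/16, 99/16, -1287/128, 2145/128, …
L₀ from L_f via x↦r, Dx↦r'^{-1}Dx.
L = -1 + (1 + 6·x + 8·x^2)·Dx  (order 1).
h: a_k = 3, 3, -15/2, 39/2, -423/8, 1197/8, -7059/16, 21615/16, -547383/128, 1782609/128, …
ICs: h(0) = 3.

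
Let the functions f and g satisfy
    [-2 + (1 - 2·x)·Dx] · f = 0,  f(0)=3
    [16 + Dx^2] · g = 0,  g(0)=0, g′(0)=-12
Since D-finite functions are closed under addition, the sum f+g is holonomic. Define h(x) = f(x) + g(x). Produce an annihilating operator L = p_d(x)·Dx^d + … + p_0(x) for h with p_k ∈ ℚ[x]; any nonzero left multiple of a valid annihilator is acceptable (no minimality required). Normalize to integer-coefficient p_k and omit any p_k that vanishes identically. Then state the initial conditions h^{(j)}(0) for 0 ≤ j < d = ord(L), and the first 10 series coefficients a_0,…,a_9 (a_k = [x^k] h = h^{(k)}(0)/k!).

f: a_k = 3, 6, 12, 24, 48, 96, 192, 384, 768, 1536, …
g: a_k = 0, -12, 0, 32, 0, -128/5, 0, 1024/105, 0, -2048/945, …
f+g: L₀ = lclm(L_f,L_g), ord ≤ 1+2.
L = (160 - 256·x + 256·x^2) + (-48 + 224·x - 384·x^2 + 256·x^3)·Dx + (10 - 16·x + 16·x^2)·Dx^2 + (-3 + 14·x - 24·x^2 + 16·x^3)·Dx^3  (order 3).
h: a_k = 3, -6, 12, 56, 48, 352/5, 192, 41344/105, 768, 1449472/945, …
ICs: h(0) = 3, h′(0) = -6, h′′(0) = 24.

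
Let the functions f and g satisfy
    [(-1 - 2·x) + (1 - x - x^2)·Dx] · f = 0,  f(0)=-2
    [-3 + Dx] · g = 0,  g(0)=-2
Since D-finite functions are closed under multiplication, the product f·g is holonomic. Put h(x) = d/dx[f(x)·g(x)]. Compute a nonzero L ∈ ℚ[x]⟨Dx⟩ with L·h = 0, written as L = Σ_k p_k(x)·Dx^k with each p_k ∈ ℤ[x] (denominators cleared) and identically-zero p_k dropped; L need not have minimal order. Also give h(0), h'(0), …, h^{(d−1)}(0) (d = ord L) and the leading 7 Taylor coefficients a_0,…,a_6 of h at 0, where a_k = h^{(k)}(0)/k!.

f: a_k = -2, -2, -4, -6, -10, -16, -26, …
g: a_k = -2, -6, -9, -9, -27/4, -81/20, -81/40, …
Sym-product of L_f,L_g gives L₀ (≤ ord 1).
Differentiate: ansatz ord ≤ ord L₀ ⇒ L.
L = (19 - 6·x - 21·x^2 + 6·x^3 + 9·x^4) + (-4 + 5·x + 6·x^2 - 4·x^3 - 3·x^4)·Dx  (order 1).
h: a_k = 16, 76, 216, 494, 1018, 19869/10, 18777/5, …
ICs: h(0) = 16.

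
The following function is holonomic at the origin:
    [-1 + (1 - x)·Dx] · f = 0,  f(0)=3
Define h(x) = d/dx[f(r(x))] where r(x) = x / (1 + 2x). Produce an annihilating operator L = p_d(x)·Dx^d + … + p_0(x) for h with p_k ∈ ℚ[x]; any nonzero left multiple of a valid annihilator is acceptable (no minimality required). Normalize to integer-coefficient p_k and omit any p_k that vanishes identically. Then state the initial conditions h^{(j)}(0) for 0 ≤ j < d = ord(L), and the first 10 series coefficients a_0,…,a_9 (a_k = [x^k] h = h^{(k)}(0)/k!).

L = -4 + (-2 - 2·x)·Dx  (order 1).
h: a_k = 3, -6, 9, -12, 15, -18, 21, -24, 27, -30, …
ICs: h(0) = 3.

f: a_k = 3, 3, 3, 3, 3, 3, 3, 3, 3, 3, …
h₀=f(r): pull back L_f along r ⇒ L₀.
h=h₀': d/dx-closure on L₀ ⇒ L.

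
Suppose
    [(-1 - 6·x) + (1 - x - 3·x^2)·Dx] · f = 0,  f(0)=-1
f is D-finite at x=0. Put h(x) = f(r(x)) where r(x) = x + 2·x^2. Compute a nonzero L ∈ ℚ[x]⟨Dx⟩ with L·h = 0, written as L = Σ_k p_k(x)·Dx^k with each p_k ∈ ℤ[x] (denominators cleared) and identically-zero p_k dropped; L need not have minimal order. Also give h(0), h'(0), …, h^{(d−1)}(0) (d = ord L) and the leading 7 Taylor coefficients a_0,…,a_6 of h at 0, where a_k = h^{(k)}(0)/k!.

f: a_k = -1, -1, -4, -7, -19, -40, -97, …
Change of var in L_f (x↦r) gives L₀.
L = (1 + 10·x + 36·x^2 + 48·x^3) + (-1 + x + 5·x^2 + 12·x^3 + 12·x^4)·Dx  (order 1).
h: a_k = -1, -1, -6, -23, -77, -276, -1009, …
ICs: h(0) = -1.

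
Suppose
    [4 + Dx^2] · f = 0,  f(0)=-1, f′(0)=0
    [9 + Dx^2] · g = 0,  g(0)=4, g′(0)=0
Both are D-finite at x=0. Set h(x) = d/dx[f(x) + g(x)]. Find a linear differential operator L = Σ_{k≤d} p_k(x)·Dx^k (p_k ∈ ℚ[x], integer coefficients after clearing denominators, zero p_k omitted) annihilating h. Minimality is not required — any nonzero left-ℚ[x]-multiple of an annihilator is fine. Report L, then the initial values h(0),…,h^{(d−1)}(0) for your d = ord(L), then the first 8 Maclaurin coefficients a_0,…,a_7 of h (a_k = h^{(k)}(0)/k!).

L = 36 + 13·Dx^2 + Dx^4  (order 4).
h: a_k = 0, -32, 0, 154/3, 0, -713/30, 0, 6497/1260, …
ICs: h(0) = 0, h′(0) = -32, h′′(0) = 0, h′′′(0) = 308.

f: a_k = -1, 0, 2, 0, -2/3, 0, 4/45, 0, …
g: a_k = 4, 0, -18, 0, 27/2, 0, -81/20, 0, …
L₀ := lclm(L_f,L_g); ord L₀ ≤ 2+2.
Derive L from L₀ (diff closure).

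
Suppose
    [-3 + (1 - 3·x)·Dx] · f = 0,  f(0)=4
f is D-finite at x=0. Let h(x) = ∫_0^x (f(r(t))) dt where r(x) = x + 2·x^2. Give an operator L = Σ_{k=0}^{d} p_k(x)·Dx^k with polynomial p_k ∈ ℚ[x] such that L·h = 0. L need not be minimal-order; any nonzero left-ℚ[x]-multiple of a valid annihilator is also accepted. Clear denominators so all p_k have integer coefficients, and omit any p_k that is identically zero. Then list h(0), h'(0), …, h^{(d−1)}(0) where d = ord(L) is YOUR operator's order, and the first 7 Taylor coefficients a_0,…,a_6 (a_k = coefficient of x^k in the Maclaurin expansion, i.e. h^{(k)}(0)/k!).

f: a_k = 4, 12, 36, 108, 324, 972, 2916, …
Substitute x→r, Dx→(1/r')Dx; clear ⇒ L₀.
Integrate: L := L₀·Dx.
L = (3 + 12·x)·Dx + (-1 + 3·x + 6·x^2)·Dx^2  (order 2).
h: a_k = 0, 4, 6, 20, 63, 1116/5, 810, …
ICs: h(0) = 0, h′(0) = 4.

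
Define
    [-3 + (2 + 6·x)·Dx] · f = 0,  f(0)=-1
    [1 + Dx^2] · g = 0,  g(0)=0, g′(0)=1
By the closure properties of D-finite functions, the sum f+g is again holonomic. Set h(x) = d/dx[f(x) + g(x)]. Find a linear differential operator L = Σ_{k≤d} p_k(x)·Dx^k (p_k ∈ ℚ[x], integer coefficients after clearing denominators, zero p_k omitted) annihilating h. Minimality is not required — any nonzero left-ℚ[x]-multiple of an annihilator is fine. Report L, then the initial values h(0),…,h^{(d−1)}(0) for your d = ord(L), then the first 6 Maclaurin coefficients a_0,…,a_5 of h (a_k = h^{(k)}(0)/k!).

L = (-417 - 72·x - 108·x^2) + (-62 - 234·x - 216·x^2 - 216·x^3)·Dx + (-417 - 72·x - 108·x^2)·Dx^2 + (-62 - 234·x - 216·x^2 - 216·x^3)·Dx^3  (order 3).
h: a_k = -1/2, 9/4, -89/16, 405/32, -25483/768, 45927/512, …
ICs: h(0) = -1/2, h′(0) = 9/4, h′′(0) = -89/8.

f: a_k = -1, -3/2, 9/8, -27/16, 405/128, -1701/256, …
g: a_k = 0, 1, 0, -1/6, 0, 1/120, …
Sum ⇒ L₀ = lclm(L_f,L_g) in ℚ(x)⟨Dx⟩.
Differentiate: ansatz ord ≤ ord L₀ ⇒ L.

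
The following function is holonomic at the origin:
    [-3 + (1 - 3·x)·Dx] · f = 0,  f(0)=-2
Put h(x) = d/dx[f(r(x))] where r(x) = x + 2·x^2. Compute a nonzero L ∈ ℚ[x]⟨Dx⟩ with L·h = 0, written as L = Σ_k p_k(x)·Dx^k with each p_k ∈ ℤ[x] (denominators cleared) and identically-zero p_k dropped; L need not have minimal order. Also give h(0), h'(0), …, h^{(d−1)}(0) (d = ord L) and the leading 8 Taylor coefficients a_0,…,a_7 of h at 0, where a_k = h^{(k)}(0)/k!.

f: a_k = -2, -6, -18, -54, -162, -486, -1458, -4374, …
Change of var in L_f (x↦r) gives L₀.
h=h₀': d/dx-closure on L₀ ⇒ L.
L = (10 + 36·x + 72·x^2) + (-1 - x + 18·x^2 + 24·x^3)·Dx  (order 1).
h: a_k = -6, -60, -378, -2232, -12150, -63828, -325458, -1626480, …
ICs: h(0) = -6.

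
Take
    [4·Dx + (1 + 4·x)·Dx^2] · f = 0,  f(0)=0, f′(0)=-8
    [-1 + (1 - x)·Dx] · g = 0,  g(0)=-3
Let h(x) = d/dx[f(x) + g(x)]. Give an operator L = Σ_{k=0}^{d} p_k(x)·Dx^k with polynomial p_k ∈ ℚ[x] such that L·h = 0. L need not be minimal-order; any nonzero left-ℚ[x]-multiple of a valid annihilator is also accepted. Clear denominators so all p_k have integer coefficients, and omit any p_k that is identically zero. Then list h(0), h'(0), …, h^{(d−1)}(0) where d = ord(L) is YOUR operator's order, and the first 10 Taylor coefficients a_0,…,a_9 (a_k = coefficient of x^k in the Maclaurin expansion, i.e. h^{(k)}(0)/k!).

L = (-44 - 16·x) + (13 - 56·x - 32·x^2)·Dx + (3 + 11·x - 6·x^2 - 8·x^3)·Dx^2  (order 2).
h: a_k = -11, 26, -137, 500, -2063, 8174, -32789, 131048, -524315, 2097122, …
ICs: h(0) = -11, h′(0) = 26.

f: a_k = 0, -8, 16, -128/3, 128, -2048/5, 4096/3, -32768/7, 16384, -524288/9, …
g: a_k = -3, -3, -3, -3, -3, -3, -3, -3, -3, -3, …
f+g: L₀ = lclm(L_f,L_g), ord ≤ 2+1.
h₀' ⇒ L via d/dx closure of L₀.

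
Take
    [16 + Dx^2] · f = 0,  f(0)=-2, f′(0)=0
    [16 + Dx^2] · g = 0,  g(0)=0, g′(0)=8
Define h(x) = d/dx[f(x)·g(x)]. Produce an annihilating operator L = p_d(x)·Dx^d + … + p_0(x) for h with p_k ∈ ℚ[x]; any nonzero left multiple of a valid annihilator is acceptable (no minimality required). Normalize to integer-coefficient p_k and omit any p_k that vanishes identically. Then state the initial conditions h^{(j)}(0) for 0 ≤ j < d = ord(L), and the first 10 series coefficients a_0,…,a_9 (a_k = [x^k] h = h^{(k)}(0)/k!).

f: a_k = -2, 0, 16, 0, -64/3, 0, 512/45, 0, -1024/315, 0, …
g: a_k = 0, 8, 0, -64/3, 0, 256/15, 0, -2048/315, 0, 4096/2835, …
f·g: L₀ = L_f ⊗_s L_g, ord ≤ 2·2.
Derive L from L₀ (diff closure).
L = 64 + Dx^2  (order 2).
h: a_k = -16, 0, 512, 0, -8192/3, 0, 262144/45, 0, -2097152/315, 0, …
ICs: h(0) = -16, h′(0) = 0.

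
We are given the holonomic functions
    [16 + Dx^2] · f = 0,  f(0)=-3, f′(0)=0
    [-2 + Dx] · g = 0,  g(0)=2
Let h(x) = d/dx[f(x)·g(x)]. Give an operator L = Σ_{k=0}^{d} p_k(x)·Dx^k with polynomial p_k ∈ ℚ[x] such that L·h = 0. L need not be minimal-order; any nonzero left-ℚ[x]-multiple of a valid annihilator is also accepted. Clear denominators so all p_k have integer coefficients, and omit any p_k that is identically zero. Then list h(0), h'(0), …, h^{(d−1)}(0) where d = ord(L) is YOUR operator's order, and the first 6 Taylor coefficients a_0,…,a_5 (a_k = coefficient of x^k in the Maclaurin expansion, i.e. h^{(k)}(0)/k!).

L = 20 - 4·Dx + Dx^2  (order 2).
h: a_k = -12, 72, 264, 112, -328, -1872/5, …
ICs: h(0) = -12, h′(0) = 72.

f: a_k = -3, 0, 24, 0, -32, 0, …
g: a_k = 2, 4, 4, 8/3, 4/3, 8/15, …
Sym-product of L_f,L_g gives L₀ (≤ ord 2).
h=h₀': d/dx-closure on L₀ ⇒ L.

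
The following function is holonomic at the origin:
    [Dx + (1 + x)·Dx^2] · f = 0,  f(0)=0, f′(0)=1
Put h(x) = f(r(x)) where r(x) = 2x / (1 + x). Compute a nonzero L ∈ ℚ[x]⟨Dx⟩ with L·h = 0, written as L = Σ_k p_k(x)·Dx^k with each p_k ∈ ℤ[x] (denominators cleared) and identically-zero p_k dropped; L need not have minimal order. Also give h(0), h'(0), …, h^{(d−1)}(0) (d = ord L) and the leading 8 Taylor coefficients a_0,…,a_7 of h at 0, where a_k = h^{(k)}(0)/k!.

f: a_k = 0, 1, -1/2, 1/3, -1/4, 1/5, -1/6, 1/7, …
f∘r: x↦r, Dx↦Dx/r' in L_f ⇒ L₀.
L = (4 + 6·x)·Dx + (1 + 4·x + 3·x^2)·Dx^2  (order 2).
h: a_k = 0, 2, -4, 26/3, -20, 242/5, -364/3, 2186/7, …
ICs: h(0) = 0, h′(0) = 2.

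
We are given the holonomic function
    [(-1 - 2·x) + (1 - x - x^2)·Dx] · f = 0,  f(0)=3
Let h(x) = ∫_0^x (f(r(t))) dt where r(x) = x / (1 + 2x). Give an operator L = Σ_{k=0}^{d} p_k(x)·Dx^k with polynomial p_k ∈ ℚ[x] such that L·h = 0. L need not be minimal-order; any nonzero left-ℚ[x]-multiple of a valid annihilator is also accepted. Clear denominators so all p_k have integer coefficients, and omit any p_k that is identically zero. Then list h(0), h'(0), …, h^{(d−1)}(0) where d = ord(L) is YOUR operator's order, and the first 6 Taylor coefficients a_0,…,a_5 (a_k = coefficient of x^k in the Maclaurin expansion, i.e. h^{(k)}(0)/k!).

f: a_k = 3, 3, 6, 9, 15, 24, …
f∘r: x↦r, Dx↦Dx/r' in L_f ⇒ L₀.
Integrate: L := L₀·Dx.
L = (-1 - 4·x)·Dx + (1 + 5·x + 7·x^2 + 2·x^3)·Dx^2  (order 2).
h: a_k = 0, 3, 3/2, 0, -3/4, 9/5, …
ICs: h(0) = 0, h′(0) = 3.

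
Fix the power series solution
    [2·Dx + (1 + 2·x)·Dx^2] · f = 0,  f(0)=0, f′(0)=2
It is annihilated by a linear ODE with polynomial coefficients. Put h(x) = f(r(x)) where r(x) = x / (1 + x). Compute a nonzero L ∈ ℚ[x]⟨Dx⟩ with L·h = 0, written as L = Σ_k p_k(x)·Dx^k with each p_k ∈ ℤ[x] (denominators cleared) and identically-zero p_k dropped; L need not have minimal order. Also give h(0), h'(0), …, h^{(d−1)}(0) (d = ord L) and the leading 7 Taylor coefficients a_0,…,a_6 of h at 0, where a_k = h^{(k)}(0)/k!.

f: a_k = 0, 2, -2, 8/3, -4, 32/5, -32/3, …
h₀=f(r): pull back L_f along r ⇒ L₀.
L = (4 + 6·x)·Dx + (1 + 4·x + 3·x^2)·Dx^2  (order 2).
h: a_k = 0, 2, -4, 26/3, -20, 242/5, -364/3, …
ICs: h(0) = 0, h′(0) = 2.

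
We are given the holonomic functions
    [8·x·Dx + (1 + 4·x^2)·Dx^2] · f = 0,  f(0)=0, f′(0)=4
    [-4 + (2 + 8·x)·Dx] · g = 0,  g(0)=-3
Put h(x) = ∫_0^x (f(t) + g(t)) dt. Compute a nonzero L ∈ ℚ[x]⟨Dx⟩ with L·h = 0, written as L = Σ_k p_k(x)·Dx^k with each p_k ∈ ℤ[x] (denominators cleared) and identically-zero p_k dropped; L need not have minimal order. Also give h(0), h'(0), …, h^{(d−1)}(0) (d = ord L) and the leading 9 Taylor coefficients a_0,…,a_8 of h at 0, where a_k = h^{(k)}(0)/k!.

L = (-8 - 80·x + 96·x^2 + 192·x^3)·Dx^2 + (-10 - 32·x - 64·x^2 + 384·x^3 + 672·x^4)·Dx^3 + (-1 + 24·x^2 + 48·x^3 + 112·x^4 + 192·x^5)·Dx^4  (order 4).
h: a_k = 0, -3, -1, 2, -13/3, 6, -178/15, 36, -725/7, …
ICs: h(0) = 0, h′(0) = -3, h′′(0) = -2, h′′′(0) = 12.

f: a_k = 0, 4, 0, -16/3, 0, 64/5, 0, -256/7, 0, …
g: a_k = -3, -6, 6, -12, 30, -84, 252, -792, 2574, …
f+g: L₀ = lclm(L_f,L_g), ord ≤ 2+1.
∫: right-multiply L₀ by Dx.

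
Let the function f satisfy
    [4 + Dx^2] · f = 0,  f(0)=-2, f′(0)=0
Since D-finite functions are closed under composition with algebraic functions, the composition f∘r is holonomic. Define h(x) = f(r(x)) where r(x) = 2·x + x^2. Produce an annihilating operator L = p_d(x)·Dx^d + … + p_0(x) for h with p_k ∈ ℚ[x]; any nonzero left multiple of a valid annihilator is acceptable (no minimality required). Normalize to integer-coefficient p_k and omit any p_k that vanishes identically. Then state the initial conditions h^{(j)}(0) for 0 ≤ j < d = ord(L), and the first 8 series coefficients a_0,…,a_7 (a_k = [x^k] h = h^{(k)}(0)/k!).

f: a_k = -2, 0, 4, 0, -4/3, 0, 8/45, 0, …
h₀=f(r): pull back L_f along r ⇒ L₀.
L = (16 + 48·x + 48·x^2 + 16·x^3) - Dx + (1 + x)·Dx^2  (order 2).
h: a_k = -2, 0, 16, 16, -52/3, -128/3, -928/45, 352/15, …
ICs: h(0) = -2, h′(0) = 0.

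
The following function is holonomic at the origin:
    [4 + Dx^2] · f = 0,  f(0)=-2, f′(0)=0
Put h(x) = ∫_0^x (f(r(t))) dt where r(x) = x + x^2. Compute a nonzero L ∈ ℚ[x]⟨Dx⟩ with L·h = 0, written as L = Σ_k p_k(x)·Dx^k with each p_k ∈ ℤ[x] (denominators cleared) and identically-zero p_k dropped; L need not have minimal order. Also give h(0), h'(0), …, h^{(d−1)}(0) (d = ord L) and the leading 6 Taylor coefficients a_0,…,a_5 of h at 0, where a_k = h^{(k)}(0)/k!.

f: a_k = -2, 0, 4, 0, -4/3, 0, …
f∘r: x↦r, Dx↦Dx/r' in L_f ⇒ L₀.
h=∫₀ˣh₀: take L = L₀·Dx.
L = (4 + 24·x + 48·x^2 + 32·x^3)·Dx - 2·Dx^2 + (1 + 2·x)·Dx^3  (order 3).
h: a_k = 0, -2, 0, 4/3, 2, 8/15, …
ICs: h(0) = 0, h′(0) = -2, h′′(0) = 0.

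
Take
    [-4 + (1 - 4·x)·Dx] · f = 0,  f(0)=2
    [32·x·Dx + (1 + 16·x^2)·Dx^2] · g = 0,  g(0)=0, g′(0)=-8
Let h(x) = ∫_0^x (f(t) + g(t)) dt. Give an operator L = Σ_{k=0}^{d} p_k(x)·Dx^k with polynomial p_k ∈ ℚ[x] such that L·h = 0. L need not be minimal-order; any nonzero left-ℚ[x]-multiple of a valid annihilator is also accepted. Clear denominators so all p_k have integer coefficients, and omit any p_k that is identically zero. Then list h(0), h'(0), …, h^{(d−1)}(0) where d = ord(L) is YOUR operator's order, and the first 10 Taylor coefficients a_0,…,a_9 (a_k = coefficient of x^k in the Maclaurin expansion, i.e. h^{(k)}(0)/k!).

f: a_k = 2, 8, 32, 128, 512, 2048, 8192, 32768, 131072, 524288, …
g: a_k = 0, -8, 0, 128/3, 0, -2048/5, 0, 32768/7, 0, -524288/9, …
L₀ := lclm(L_f,L_g); ord L₀ ≤ 1+2.
h=∫₀ˣh₀: take L = L₀·Dx.
L = (-32 + 512·x + 1536·x^2)·Dx^2 + (16 - 32·x + 256·x^2 + 1536·x^3)·Dx^3 + (-1 + 256·x^4)·Dx^4  (order 4).
h: a_k = 0, 2, 0, 32/3, 128/3, 512/5, 4096/15, 8192/7, 32768/7, 131072/9, …
ICs: h(0) = 0, h′(0) = 2, h′′(0) = 0, h′′′(0) = 64.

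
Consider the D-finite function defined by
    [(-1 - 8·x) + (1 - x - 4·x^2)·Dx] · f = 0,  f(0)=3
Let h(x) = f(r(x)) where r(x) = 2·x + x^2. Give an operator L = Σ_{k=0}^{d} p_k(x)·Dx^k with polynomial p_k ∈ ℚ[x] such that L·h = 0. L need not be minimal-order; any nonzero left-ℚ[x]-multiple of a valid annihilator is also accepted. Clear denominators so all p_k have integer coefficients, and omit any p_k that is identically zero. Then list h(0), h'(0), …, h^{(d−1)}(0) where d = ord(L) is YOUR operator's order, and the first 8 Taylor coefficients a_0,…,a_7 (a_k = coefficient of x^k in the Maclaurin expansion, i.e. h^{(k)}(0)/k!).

L = (2 + 34·x + 48·x^2 + 16·x^3) + (-1 + 2·x + 17·x^2 + 16·x^3 + 4·x^4)·Dx  (order 1).
h: a_k = 3, 6, 63, 276, 1731, 9186, 52467, 289896, …
ICs: h(0) = 3.

f: a_k = 3, 3, 15, 27, 87, 195, 543, 1323, …
h₀=f(r): pull back L_f along r ⇒ L₀.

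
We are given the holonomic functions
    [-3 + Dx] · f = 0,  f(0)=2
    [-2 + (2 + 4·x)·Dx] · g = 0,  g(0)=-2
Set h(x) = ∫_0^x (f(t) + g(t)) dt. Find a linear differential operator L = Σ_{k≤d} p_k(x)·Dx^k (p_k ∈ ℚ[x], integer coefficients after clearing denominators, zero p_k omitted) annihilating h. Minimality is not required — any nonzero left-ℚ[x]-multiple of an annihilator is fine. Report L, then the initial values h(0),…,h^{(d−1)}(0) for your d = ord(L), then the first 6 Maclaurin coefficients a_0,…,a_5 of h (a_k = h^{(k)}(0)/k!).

L = (12 + 18·x)·Dx + (-10 - 36·x - 36·x^2)·Dx^2 + (2 + 10·x + 12·x^2)·Dx^3  (order 3).
h: a_k = 0, 0, 2, 10/3, 2, 8/5, …
ICs: h(0) = 0, h′(0) = 0, h′′(0) = 4.

f: a_k = 2, 6, 9, 9, 27/4, 81/20, …
g: a_k = -2, -2, 1, -1, 5/4, -7/4, …
h₀=f+g: left-lcm gives L₀, ord ≤ 2.
h=∫h₀ ⇒ L = L₀·Dx.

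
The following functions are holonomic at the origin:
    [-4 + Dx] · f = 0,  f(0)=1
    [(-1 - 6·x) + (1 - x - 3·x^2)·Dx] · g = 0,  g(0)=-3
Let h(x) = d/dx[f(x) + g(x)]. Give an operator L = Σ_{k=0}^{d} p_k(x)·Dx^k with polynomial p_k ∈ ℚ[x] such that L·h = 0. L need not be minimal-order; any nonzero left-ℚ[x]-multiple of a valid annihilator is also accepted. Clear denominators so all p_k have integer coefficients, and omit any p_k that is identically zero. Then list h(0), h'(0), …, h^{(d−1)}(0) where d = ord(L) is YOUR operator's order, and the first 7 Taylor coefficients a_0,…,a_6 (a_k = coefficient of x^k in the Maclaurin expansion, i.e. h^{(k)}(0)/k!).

L = (20 + 496·x + 552·x^2 + 2160·x^3 + 1296·x^4) + (-13 - 112·x - 298·x^2 - 516·x^3 + 360·x^4 + 432·x^5)·Dx + (2 - 3·x + 40·x^2 - 6·x^3 - 171·x^4 - 108·x^5)·Dx^2  (order 2).
h: a_k = 1, -8, -31, -556/3, -1672/3, -25678/15, -204041/45, …
ICs: h(0) = 1, h′(0) = -8.

f: a_k = 1, 4, 8, 32/3, 32/3, 128/15, 256/45, …
g: a_k = -3, -3, -12, -21, -57, -120, -291, …
Sum ⇒ L₀ = lclm(L_f,L_g) in ℚ(x)⟨Dx⟩.
Differentiate: ansatz ord ≤ ord L₀ ⇒ L.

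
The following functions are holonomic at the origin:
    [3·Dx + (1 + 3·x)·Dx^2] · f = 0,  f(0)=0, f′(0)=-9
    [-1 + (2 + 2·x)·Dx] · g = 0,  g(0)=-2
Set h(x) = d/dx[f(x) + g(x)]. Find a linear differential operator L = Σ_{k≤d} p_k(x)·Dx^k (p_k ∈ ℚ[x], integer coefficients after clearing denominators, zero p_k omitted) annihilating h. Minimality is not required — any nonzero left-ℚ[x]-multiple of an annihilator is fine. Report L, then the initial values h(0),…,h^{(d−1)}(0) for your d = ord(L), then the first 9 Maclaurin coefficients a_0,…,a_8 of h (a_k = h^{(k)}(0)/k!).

L = (27 + 9·x) + (69 + 126·x + 45·x^2)·Dx + (10 + 46·x + 54·x^2 + 18·x^3)·Dx^2  (order 2).
h: a_k = -10, 55/2, -651/8, 3893/16, -93347/128, 559935/256, -6718695/1024, 40311213/2048, -1934924067/32768, …
ICs: h(0) = -10, h′(0) = 55/2.

f: a_k = 0, -9, 27/2, -27, 243/4, -729/5, 729/2, -6561/7, 19683/8, …
g: a_k = -2, -1, 1/4, -1/8, 5/64, -7/128, 21/512, -33/1024, 429/16384, …
Sum ⇒ L₀ = lclm(L_f,L_g) in ℚ(x)⟨Dx⟩.
h=h₀': d/dx-closure on L₀ ⇒ L.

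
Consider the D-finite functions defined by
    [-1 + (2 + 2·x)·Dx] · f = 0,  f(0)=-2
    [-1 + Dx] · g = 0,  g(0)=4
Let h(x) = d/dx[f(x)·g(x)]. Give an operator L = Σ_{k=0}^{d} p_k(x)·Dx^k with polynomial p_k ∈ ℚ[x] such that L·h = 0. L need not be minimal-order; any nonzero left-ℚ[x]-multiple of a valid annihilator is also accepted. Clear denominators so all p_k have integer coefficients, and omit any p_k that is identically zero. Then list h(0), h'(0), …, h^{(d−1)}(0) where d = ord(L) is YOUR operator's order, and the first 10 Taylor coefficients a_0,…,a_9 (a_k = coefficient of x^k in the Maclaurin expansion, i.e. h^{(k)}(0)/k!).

f: a_k = -2, -1, 1/4, -1/8, 5/64, -7/128, 21/512, -33/1024, 429/16384, -715/32768, …
g: a_k = 4, 4, 2, 2/3, 1/6, 1/30, 1/180, 1/1260, 1/10080, 1/90720, …
h₀=f·g: eliminate ⇒ L₀, order ≤ 1·1.
Differentiate: ansatz ord ≤ ord L₀ ⇒ L.
L = (7 + 12·x + 4·x^2) + (-6 - 10·x - 4·x^2)·Dx  (order 1).
h: a_k = -12, -14, -17/2, -11/4, -107/96, 89/960, -1123/3840, 39551/161280, -88853/368640, 3584467/15482880, …
ICs: h(0) = -12.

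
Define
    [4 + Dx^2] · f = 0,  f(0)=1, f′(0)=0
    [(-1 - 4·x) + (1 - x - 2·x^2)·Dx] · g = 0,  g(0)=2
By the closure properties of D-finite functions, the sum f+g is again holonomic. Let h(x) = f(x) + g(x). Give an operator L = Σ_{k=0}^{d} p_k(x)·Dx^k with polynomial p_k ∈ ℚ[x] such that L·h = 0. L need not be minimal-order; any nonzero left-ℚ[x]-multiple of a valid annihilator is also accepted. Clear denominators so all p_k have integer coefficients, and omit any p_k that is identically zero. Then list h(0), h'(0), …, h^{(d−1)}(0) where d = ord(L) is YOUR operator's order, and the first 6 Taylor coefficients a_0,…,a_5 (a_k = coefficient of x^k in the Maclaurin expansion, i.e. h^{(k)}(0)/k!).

f: a_k = 1, 0, -2, 0, 2/3, 0, …
g: a_k = 2, 2, 6, 10, 22, 42, …
L₀ := lclm(L_f,L_g); ord L₀ ≤ 2+1.
L = (-68 - 304·x - 200·x^2 - 320·x^3 - 160·x^4 - 128·x^5) + (20 - 12·x - 24·x^2 - 8·x^3 - 48·x^4 - 96·x^5 - 64·x^6)·Dx + (-17 - 76·x - 50·x^2 - 80·x^3 - 40·x^4 - 32·x^5)·Dx^2 + (5 - 3·x - 6·x^2 - 2·x^3 - 12·x^4 - 24·x^5 - 16·x^6)·Dx^3  (order 3).
h: a_k = 3, 2, 4, 10, 68/3, 42, …
ICs: h(0) = 3, h′(0) = 2, h′′(0) = 8.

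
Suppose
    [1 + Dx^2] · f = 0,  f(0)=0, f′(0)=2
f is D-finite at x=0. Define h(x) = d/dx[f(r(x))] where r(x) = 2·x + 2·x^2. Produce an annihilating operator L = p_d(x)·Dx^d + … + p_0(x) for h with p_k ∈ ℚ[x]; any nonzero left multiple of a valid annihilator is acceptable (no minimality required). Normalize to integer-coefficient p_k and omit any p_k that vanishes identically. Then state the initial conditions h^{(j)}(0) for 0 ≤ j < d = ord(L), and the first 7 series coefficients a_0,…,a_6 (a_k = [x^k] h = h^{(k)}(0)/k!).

L = (16 + 32·x + 96·x^2 + 128·x^3 + 64·x^4) + (-6 - 12·x)·Dx + (1 + 4·x + 4·x^2)·Dx^2  (order 2).
h: a_k = 4, 8, -8, -32, -112/3, 0, 1664/45, …
ICs: h(0) = 4, h′(0) = 8.

f: a_k = 0, 2, 0, -1/3, 0, 1/60, 0, …
f∘r: x↦r, Dx↦Dx/r' in L_f ⇒ L₀.
Differentiate: ansatz ord ≤ ord L₀ ⇒ L.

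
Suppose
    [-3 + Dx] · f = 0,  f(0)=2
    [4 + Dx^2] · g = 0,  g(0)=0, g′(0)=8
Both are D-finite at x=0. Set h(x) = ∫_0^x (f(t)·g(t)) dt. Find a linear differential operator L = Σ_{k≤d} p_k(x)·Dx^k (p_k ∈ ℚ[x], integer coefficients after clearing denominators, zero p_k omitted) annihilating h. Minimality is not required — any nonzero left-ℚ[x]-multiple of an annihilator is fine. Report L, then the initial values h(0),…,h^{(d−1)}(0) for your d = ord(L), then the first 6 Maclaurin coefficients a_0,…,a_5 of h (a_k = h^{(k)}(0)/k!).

f: a_k = 2, 6, 9, 9, 27/4, 81/20, …
g: a_k = 0, 8, 0, -16/3, 0, 16/15, …
f·g: L₀ = L_f ⊗_s L_g, ord ≤ 1·2.
∫: right-multiply L₀ by Dx.
L = 13·Dx - 6·Dx^2 + Dx^3  (order 3).
h: a_k = 0, 0, 8, 16, 46/3, 8, …
ICs: h(0) = 0, h′(0) = 0, h′′(0) = 16.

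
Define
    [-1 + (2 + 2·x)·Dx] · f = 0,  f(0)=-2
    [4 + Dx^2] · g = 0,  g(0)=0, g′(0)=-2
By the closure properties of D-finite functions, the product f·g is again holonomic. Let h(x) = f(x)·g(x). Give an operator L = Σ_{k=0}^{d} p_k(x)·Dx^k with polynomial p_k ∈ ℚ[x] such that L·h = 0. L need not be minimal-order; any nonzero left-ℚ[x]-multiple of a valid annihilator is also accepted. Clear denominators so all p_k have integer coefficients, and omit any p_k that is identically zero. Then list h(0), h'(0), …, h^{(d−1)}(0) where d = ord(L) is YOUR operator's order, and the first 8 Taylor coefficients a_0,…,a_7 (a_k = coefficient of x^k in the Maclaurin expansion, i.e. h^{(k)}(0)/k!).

f: a_k = -2, -1, 1/4, -1/8, 5/64, -7/128, 21/512, -33/1024, …
g: a_k = 0, -2, 0, 4/3, 0, -4/15, 0, 8/315, …
h₀=f·g: eliminate ⇒ L₀, order ≤ 1·2.
L = (19 + 32·x + 16·x^2) + (-4 - 4·x)·Dx + (4 + 8·x + 4·x^2)·Dx^2  (order 2).
h: a_k = 0, 4, 2, -19/6, -13/12, 341/480, 67/320, -7687/80640, …
ICs: h(0) = 0, h′(0) = 4.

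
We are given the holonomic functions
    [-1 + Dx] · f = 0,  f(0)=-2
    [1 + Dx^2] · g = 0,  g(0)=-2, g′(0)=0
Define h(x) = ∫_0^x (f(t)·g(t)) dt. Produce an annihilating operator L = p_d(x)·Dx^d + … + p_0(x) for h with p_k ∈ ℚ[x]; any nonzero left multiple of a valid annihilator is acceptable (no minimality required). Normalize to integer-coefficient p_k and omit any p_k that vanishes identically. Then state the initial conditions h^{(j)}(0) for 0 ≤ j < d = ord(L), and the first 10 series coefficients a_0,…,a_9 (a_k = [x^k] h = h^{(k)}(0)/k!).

f: a_k = -2, -2, -1, -1/3, -1/12, -1/60, -1/360, -1/2520, -1/20160, -1/181440, …
g: a_k = -2, 0, 1, 0, -1/12, 0, 1/360, 0, -1/20160, 0, …
h₀=f·g: eliminate ⇒ L₀, order ≤ 1·2.
h=∫h₀ ⇒ L = L₀·Dx.
L = 2·Dx - 2·Dx^2 + Dx^3  (order 3).
h: a_k = 0, 4, 2, 0, -1/3, -2/15, -1/45, 0, 1/1260, 1/5670, …
ICs: h(0) = 0, h′(0) = 4, h′′(0) = 4.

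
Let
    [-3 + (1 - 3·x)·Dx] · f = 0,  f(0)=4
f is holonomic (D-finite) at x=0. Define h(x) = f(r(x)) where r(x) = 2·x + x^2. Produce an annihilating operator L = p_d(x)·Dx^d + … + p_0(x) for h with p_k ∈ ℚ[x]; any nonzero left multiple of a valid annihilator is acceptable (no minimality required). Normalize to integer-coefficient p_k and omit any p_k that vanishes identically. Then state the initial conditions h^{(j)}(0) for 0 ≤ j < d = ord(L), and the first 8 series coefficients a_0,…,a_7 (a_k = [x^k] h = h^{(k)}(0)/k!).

L = (6 + 6·x) + (-1 + 6·x + 3·x^2)·Dx  (order 1).
h: a_k = 4, 24, 156, 1008, 6516, 42120, 272268, 1759968, …
ICs: h(0) = 4.

f: a_k = 4, 12, 36, 108, 324, 972, 2916, 8748, …
Change of var in L_f (x↦r) gives L₀.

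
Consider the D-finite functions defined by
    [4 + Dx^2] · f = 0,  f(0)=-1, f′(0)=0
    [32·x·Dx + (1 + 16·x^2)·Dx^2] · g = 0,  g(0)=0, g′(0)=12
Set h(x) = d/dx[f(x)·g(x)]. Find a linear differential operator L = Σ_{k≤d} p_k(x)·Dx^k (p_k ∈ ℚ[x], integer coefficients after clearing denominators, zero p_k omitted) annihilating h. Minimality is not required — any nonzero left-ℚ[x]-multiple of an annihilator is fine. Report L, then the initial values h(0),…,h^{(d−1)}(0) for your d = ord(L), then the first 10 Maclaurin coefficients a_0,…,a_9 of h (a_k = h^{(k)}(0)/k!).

L = (62288 + 2213376·x^2 + 73428992·x^4 + 58982400·x^6 + 3145728·x^8 - 167772160·x^10 + 268435456·x^12) + (35072·x + 2871296·x^3 + 39976960·x^5 + 52428800·x^7 + 83886080·x^9 + 268435456·x^11)·Dx + (15912 + 579328·x^2 + 18954240·x^4 + 19529728·x^6 + 9961472·x^8 - 16777216·x^10 + 134217728·x^12)·Dx^2 + (8768·x + 717824·x^3 + 9994240·x^5 + 13107200·x^7 + 20971520·x^9 + 67108864·x^11)·Dx^3 + (85 + 6496·x^2 + 149248·x^4 + 1196032·x^6 + 2293760·x^8 + 6291456·x^10 + 16777216·x^12)·Dx^4  (order 4).
h: a_k = -12, 0, 264, 0, -3752, 0, 870896/15, 0, -6415928/7, 0, …
ICs: h(0) = -12, h′(0) = 0, h′′(0) = 528, h′′′(0) = 0.

f: a_k = -1, 0, 2, 0, -2/3, 0, 4/45, 0, -2/315, 0, …
g: a_k = 0, 12, 0, -64, 0, 3072/5, 0, -49152/7, 0, 262144/3, …
Sym-product of L_f,L_g gives L₀ (≤ ord 4).
h=h₀': d/dx-closure on L₀ ⇒ L.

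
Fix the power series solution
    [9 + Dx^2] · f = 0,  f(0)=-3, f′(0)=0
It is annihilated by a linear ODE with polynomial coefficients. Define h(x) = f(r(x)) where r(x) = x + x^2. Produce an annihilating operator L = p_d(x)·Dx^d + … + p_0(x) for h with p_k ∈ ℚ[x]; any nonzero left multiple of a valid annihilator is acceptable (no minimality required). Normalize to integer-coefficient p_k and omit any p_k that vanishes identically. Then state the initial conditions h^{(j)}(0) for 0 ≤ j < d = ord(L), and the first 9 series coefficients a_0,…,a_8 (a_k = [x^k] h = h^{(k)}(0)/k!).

f: a_k = -3, 0, 27/2, 0, -81/8, 0, 243/80, 0, -2187/4480, …
Change of var in L_f (x↦r) gives L₀.
L = (9 + 54·x + 108·x^2 + 72·x^3) - 2·Dx + (1 + 2·x)·Dx^2  (order 2).
h: a_k = -3, 0, 27/2, 27, 27/8, -81/2, -4617/80, -891/40, 156573/4480, …
ICs: h(0) = -3, h′(0) = 0.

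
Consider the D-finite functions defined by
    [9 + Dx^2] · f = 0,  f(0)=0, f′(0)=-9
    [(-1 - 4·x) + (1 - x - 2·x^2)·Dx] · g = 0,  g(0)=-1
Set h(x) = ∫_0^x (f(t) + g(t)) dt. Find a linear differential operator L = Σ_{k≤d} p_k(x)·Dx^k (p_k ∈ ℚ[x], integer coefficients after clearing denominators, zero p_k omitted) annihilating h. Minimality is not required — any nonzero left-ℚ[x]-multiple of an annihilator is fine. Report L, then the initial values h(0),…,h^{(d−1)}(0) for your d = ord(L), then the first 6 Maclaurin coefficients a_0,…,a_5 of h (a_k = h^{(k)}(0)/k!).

L = (-117 - 486·x - 135·x^2 - 360·x^3 - 540·x^4 - 432·x^5)·Dx + (45 - 63·x - 81·x^2 + 153·x^3 + 18·x^4 - 324·x^5 - 216·x^6)·Dx^2 + (-13 - 54·x - 15·x^2 - 40·x^3 - 60·x^4 - 48·x^5)·Dx^3 + (5 - 7·x - 9·x^2 + 17·x^3 + 2·x^4 - 36·x^5 - 24·x^6)·Dx^4  (order 4).
h: a_k = 0, -1, -5, -1, 17/8, -11/5, …
ICs: h(0) = 0, h′(0) = -1, h′′(0) = -10, h′′′(0) = -6.

f: a_k = 0, -9, 0, 27/2, 0, -243/40, …
g: a_k = -1, -1, -3, -5, -11, -21, …
Weyl lclm of L_f,L_g ⇒ L₀ (ord ≤ 3).
∫: right-multiply L₀ by Dx.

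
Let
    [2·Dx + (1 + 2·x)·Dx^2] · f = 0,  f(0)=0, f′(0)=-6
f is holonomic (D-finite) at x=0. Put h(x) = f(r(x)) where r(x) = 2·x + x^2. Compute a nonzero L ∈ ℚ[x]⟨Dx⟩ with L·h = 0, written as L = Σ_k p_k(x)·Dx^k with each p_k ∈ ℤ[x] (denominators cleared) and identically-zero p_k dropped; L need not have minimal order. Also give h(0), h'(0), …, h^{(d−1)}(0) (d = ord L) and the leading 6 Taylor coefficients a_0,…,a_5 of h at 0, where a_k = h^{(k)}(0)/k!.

f: a_k = 0, -6, 6, -8, 12, -96/5, …
L₀ from L_f via x↦r, Dx↦r'^{-1}Dx.
L = (3 + 4·x + 2·x^2)·Dx + (1 + 5·x + 6·x^2 + 2·x^3)·Dx^2  (order 2).
h: a_k = 0, -12, 18, -40, 102, -1392/5, …
ICs: h(0) = 0, h′(0) = -12.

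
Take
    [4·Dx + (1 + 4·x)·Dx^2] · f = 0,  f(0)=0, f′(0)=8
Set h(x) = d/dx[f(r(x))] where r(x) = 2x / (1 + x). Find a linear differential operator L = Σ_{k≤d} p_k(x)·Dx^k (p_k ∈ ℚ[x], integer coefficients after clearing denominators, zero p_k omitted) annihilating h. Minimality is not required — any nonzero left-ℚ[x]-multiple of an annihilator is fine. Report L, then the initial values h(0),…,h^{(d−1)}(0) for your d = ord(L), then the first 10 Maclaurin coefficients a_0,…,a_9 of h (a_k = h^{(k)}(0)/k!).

L = (10 + 18·x) + (1 + 10·x + 9·x^2)·Dx  (order 1).
h: a_k = 16, -160, 1456, -13120, 118096, -1062880, 9565936, -86093440, 774840976, -6973568800, …
ICs: h(0) = 16.

f: a_k = 0, 8, -16, 128/3, -128, 2048/5, -4096/3, 32768/7, -16384, 524288/9, …
Change of var in L_f (x↦r) gives L₀.
h₀' ⇒ L via d/dx closure of L₀.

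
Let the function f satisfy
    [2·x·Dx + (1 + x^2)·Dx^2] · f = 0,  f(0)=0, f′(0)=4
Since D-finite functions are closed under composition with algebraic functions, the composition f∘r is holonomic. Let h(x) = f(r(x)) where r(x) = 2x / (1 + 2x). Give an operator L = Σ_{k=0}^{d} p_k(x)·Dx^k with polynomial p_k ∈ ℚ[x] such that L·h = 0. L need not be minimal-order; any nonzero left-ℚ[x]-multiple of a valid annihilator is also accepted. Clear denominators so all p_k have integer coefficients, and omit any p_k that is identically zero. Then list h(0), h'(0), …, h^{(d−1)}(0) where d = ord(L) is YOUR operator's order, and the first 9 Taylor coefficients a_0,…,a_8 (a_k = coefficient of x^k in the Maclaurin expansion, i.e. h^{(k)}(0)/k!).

f: a_k = 0, 4, 0, -4/3, 0, 4/5, 0, -4/7, 0, …
f∘r: x↦r, Dx↦Dx/r' in L_f ⇒ L₀.
L = (4 + 16·x)·Dx + (1 + 4·x + 8·x^2)·Dx^2  (order 2).
h: a_k = 0, 8, -16, 64/3, 0, -512/5, 1024/3, -4096/7, 0, …
ICs: h(0) = 0, h′(0) = 8.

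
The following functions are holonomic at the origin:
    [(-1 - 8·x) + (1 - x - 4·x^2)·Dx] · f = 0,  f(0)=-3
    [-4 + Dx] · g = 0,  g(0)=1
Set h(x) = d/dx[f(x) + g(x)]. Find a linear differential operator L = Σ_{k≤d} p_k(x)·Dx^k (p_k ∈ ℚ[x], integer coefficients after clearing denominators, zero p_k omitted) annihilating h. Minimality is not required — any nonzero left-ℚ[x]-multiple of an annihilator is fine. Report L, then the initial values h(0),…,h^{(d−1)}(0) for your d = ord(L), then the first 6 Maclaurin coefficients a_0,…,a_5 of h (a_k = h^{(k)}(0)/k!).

L = (28 + 848·x + 896·x^2 + 4608·x^3 + 3072·x^4) + (-19 - 192·x - 472·x^2 - 1152·x^3 + 640·x^4 + 1024·x^5)·Dx + (3 - 5·x + 62·x^2 - 352·x^4 - 256·x^5)·Dx^2  (order 2).
h: a_k = 1, -14, -49, -916/3, -2797/3, -48358/15, …
ICs: h(0) = 1, h′(0) = -14.

f: a_k = -3, -3, -15, -27, -87, -195, …
g: a_k = 1, 4, 8, 32/3, 32/3, 128/15, …
f+g: L₀ = lclm(L_f,L_g), ord ≤ 1+1.
Derive L from L₀ (diff closure).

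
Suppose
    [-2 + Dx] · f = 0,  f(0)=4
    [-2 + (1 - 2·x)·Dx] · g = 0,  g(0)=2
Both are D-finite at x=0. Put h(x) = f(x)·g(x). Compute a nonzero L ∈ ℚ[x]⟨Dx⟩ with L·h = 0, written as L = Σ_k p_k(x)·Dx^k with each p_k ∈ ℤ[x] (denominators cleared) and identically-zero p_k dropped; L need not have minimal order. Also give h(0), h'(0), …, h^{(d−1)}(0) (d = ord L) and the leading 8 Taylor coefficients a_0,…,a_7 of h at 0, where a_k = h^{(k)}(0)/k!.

L = (4 - 4·x) + (-1 + 2·x)·Dx  (order 1).
h: a_k = 8, 32, 80, 512/3, 1040/3, 10432/15, 62624/45, 175360/63, …
ICs: h(0) = 8.

f: a_k = 4, 8, 8, 16/3, 8/3, 16/15, 16/45, 32/315, …
g: a_k = 2, 4, 8, 16, 32, 64, 128, 256, …
L₀ := L_f ⊗_s L_g (sym. prod.), ord ≤ 1.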